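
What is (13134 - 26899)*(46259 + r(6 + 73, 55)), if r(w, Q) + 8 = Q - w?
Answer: -636314655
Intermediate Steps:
r(w, Q) = -8 + Q - w (r(w, Q) = -8 + (Q - w) = -8 + Q - w)
(13134 - 26899)*(46259 + r(6 + 73, 55)) = (13134 - 26899)*(46259 + (-8 + 55 - (6 + 73))) = -13765*(46259 + (-8 + 55 - 1*79)) = -13765*(46259 + (-8 + 55 - 79)) = -13765*(46259 - 32) = -13765*46227 = -636314655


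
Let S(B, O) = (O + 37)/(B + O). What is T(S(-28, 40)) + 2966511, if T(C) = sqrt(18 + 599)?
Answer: 2966511 + sqrt(617) ≈ 2.9665e+6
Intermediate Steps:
S(B, O) = (37 + O)/(B + O)
T(C) = sqrt(617)
T(S(-28, 40)) + 2966511 = sqrt(617) + 2966511 = 2966511 + sqrt(617)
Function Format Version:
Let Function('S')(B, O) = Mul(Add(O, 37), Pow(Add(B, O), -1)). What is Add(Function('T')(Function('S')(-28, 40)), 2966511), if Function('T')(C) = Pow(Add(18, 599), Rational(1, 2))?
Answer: Add(2966511, Pow(617, Rational(1, 2))) ≈ 2.9665e+6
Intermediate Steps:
Function('S')(B, O) = Mul(Pow(Add(B, O), -1), Add(37, O)) (Function('S')(B, O) = Mul(Add(37, O), Pow(Add(B, O), -1)) = Mul(Pow(Add(B, O), -1), Add(37, O)))
Function('T')(C) = Pow(617, Rational(1, 2))
Add(Function('T')(Function('S')(-28, 40)), 2966511) = Add(Pow(617, Rational(1, 2)), 2966511) = Add(2966511, Pow(617, Rational(1, 2)))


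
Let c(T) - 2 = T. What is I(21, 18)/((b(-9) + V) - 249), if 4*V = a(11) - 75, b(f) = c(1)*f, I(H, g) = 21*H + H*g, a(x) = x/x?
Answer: -1638/589 ≈ -2.7810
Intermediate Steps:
a(x) = 1
c(T) = 2 + T
b(f) = 3*f (b(f) = (2 + 1)*f = 3*f)
V = -37/2 (V = (1 - 75)/4 = (¼)*(-74) = -37/2 ≈ -18.500)
I(21, 18)/((b(-9) + V) - 249) = (21*(21 + 18))/((3*(-9) - 37/2) - 249) = (21*39)/((-27 - 37/2) - 249) = 819/(-91/2 - 249) = 819/(-589/2) = 819*(-2/589) = -1638/589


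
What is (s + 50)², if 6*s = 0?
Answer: 2500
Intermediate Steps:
s = 0 (s = (⅙)*0 = 0)
(s + 50)² = (0 + 50)² = 50² = 2500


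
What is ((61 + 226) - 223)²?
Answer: 4096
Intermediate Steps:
((61 + 226) - 223)² = (287 - 223)² = 64² = 4096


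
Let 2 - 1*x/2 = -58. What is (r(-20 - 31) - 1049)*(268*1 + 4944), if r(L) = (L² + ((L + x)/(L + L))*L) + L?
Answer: 8003026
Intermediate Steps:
x = 120 (x = 4 - 2*(-58) = 4 + 116 = 120)
r(L) = 60 + L² + 3*L/2 (r(L) = (L² + ((L + 120)/(L + L))*L) + L = (L² + ((120 + L)/((2*L)))*L) + L = (L² + ((120 + L)*(1/(2*L)))*L) + L = (L² + ((120 + L)/(2*L))*L) + L = (L² + (60 + L/2)) + L = (60 + L² + L/2) + L = 60 + L² + 3*L/2)
(r(-20 - 31) - 1049)*(268*1 + 4944) = ((60 + (-20 - 31)² + 3*(-20 - 31)/2) - 1049)*(268*1 + 4944) = ((60 + (-51)² + (3/2)*(-51)) - 1049)*(268 + 4944) = ((60 + 2601 - 153/2) - 1049)*5212 = (5169/2 - 1049)*5212 = (3071/2)*5212 = 8003026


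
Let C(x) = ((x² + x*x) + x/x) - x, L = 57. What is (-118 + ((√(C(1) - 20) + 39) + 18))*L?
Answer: -3477 + 171*I*√2 ≈ -3477.0 + 241.83*I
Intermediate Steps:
C(x) = 1 - x + 2*x² (C(x) = ((x² + x²) + 1) - x = (2*x² + 1) - x = (1 + 2*x²) - x = 1 - x + 2*x²)
(-118 + ((√(C(1) - 20) + 39) + 18))*L = (-118 + ((√((1 - 1*1 + 2*1²) - 20) + 39) + 18))*57 = (-118 + ((√((1 - 1 + 2*1) - 20) + 39) + 18))*57 = (-118 + ((√((1 - 1 + 2) - 20) + 39) + 18))*57 = (-118 + ((√(2 - 20) + 39) + 18))*57 = (-118 + ((√(-18) + 39) + 18))*57 = (-118 + ((3*I*√2 + 39) + 18))*57 = (-118 + ((39 + 3*I*√2) + 18))*57 = (-118 + (57 + 3*I*√2))*57 = (-61 + 3*I*√2)*57 = -3477 + 171*I*√2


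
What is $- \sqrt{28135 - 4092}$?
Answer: $- \sqrt{24043} \approx -155.06$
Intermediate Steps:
$- \sqrt{28135 - 4092} = - \sqrt{24043}$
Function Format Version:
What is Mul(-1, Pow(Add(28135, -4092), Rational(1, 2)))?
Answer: Mul(-1, Pow(24043, Rational(1, 2))) ≈ -155.06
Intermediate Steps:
Mul(-1, Pow(Add(28135, -4092), Rational(1, 2))) = Mul(-1, Pow(24043, Rational(1, 2)))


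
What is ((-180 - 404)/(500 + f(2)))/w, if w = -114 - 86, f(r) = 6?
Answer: 73/12650 ≈ 0.0057708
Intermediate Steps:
w = -200
((-180 - 404)/(500 + f(2)))/w = ((-180 - 404)/(500 + 6))/(-200) = -584/506*(-1/200) = -584*1/506*(-1/200) = -292/253*(-1/200) = 73/12650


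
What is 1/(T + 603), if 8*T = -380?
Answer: 2/1111 ≈ 0.0018002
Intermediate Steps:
T = -95/2 (T = (⅛)*(-380) = -95/2 ≈ -47.500)
1/(T + 603) = 1/(-95/2 + 603) = 1/(1111/2) = 2/1111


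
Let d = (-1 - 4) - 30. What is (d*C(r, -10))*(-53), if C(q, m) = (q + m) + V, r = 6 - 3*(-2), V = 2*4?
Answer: 18550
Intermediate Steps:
V = 8
r = 12 (r = 6 + 6 = 12)
d = -35 (d = -5 - 30 = -35)
C(q, m) = 8 + m + q (C(q, m) = (q + m) + 8 = (m + q) + 8 = 8 + m + q)
(d*C(r, -10))*(-53) = -35*(8 - 10 + 12)*(-53) = -35*10*(-53) = -350*(-53) = 18550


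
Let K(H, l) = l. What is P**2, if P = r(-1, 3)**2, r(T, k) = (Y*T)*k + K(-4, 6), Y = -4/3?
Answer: 10000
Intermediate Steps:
Y = -4/3 (Y = -4*1/3 = -4/3 ≈ -1.3333)
r(T, k) = 6 - 4*T*k/3 (r(T, k) = (-4*T/3)*k + 6 = -4*T*k/3 + 6 = 6 - 4*T*k/3)
P = 100 (P = (6 - 4/3*(-1)*3)**2 = (6 + 4)**2 = 10**2 = 100)
P**2 = 100**2 = 10000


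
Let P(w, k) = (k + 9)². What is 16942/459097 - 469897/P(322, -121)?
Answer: -215515782561/5758912768 ≈ -37.423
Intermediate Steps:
P(w, k) = (9 + k)²
16942/459097 - 469897/P(322, -121) = 16942/459097 - 469897/(9 - 121)² = 16942*(1/459097) - 469897/((-112)²) = 16942/459097 - 469897/12544 = -215515782561/5758912768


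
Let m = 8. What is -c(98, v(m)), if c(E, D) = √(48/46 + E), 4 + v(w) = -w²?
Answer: -√52394/23 ≈ -9.9521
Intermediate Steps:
v(w) = -4 - w²
c(E, D) = √(24/23 + E) (c(E, D) = √(48*(1/46) + E) = √(24/23 + E))
-c(98, v(m)) = -√(552 + 529*98)/23 = -√(552 + 51842)/23 = -√52394/23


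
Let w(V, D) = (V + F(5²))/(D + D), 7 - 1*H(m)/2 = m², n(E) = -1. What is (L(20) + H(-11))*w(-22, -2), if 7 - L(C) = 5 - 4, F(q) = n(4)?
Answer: -2553/2 ≈ -1276.5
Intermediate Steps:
F(q) = -1
L(C) = 6 (L(C) = 7 - (5 - 4) = 7 - 1*1 = 7 - 1 = 6)
H(m) = 14 - 2*m²
w(V, D) = (-1 + V)/(2*D) (w(V, D) = (V - 1)/(D + D) = (-1 + V)/((2*D)) = (-1 + V)*(1/(2*D)) = (-1 + V)/(2*D))
(L(20) + H(-11))*w(-22, -2) = (6 + (14 - 2*(-11)²))*((½)*(-1 - 22)/(-2)) = (6 + (14 - 2*121))*((½)*(-½)*(-23)) = (6 + (14 - 242))*(23/4) = (6 - 228)*(23/4) = -222*23/4 = -2553/2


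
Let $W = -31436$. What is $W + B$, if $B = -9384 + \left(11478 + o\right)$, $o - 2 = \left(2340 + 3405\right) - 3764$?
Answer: $-27359$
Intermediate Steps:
$o = 1983$ ($o = 2 + \left(\left(2340 + 3405\right) - 3764\right) = 2 + \left(5745 - 3764\right) = 2 + 1981 = 1983$)
$B = 4077$ ($B = -9384 + \left(11478 + 1983\right) = -9384 + 13461 = 4077$)
$W + B = -31436 + 4077 = -27359$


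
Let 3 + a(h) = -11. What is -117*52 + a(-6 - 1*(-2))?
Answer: -6098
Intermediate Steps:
a(h) = -14 (a(h) = -3 - 11 = -14)
-117*52 + a(-6 - 1*(-2)) = -117*52 - 14 = -6084 - 14 = -6098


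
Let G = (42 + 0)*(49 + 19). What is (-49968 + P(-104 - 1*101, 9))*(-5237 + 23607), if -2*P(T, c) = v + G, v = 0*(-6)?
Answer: -944144520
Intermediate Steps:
v = 0
G = 2856 (G = 42*68 = 2856)
P(T, c) = -1428 (P(T, c) = -(0 + 2856)/2 = -½*2856 = -1428)
(-49968 + P(-104 - 1*101, 9))*(-5237 + 23607) = (-49968 - 1428)*(-5237 + 23607) = -51396*18370 = -944144520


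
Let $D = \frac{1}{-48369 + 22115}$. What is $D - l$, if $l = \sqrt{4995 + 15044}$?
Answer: $- \frac{1}{26254} - \sqrt{20039} \approx -141.56$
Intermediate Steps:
$D = - \frac{1}{26254}$ ($D = \frac{1}{-26254} = - \frac{1}{26254} \approx -3.8089 \cdot 10^{-5}$)
$l = \sqrt{20039} \approx 141.56$
$D - l = - \frac{1}{26254} - \sqrt{20039}$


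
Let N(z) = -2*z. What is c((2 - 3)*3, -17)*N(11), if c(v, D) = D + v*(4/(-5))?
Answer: 1606/5 ≈ 321.20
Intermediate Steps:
c(v, D) = D - 4*v/5 (c(v, D) = D + v*(4*(-1/5)) = D + v*(-4/5) = D - 4*v/5)
c((2 - 3)*3, -17)*N(11) = (-17 - 4*(2 - 3)*3/5)*(-2*11) = (-17 - (-4)*3/5)*(-22) = (-17 - 4/5*(-3))*(-22) = (-17 + 12/5)*(-22) = -73/5*(-22) = 1606/5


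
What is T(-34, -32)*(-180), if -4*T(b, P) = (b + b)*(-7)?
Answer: 21420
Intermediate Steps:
T(b, P) = 7*b/2 (T(b, P) = -(b + b)*(-7)/4 = -2*b*(-7)/4 = -(-7)*b/2 = 7*b/2)
T(-34, -32)*(-180) = ((7/2)*(-34))*(-180) = -119*(-180) = 21420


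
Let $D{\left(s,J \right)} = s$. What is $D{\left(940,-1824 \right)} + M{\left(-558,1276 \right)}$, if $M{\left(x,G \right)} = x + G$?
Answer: $1658$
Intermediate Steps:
$M{\left(x,G \right)} = G + x$
$D{\left(940,-1824 \right)} + M{\left(-558,1276 \right)} = 940 + \left(1276 - 558\right) = 940 + 718 = 1658$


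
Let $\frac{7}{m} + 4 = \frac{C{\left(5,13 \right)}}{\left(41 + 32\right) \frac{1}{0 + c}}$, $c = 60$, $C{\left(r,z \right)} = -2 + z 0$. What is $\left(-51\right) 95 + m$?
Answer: $- \frac{1996651}{412} \approx -4846.2$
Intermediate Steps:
$C{\left(r,z \right)} = -2$ ($C{\left(r,z \right)} = -2 + 0 = -2$)
$m = - \frac{511}{412}$ ($m = \frac{7}{-4 - \frac{2}{\left(41 + 32\right) \frac{1}{0 + 60}}} = \frac{7}{-4 - \frac{2}{73 \cdot \frac{1}{60}}} = \frac{7}{-4 - \frac{2}{\frac{73}{60}}} = \frac{7}{-4 - \frac{120}{73}} = \frac{7}{- \frac{412}{73}} = 7 \left(- \frac{73}{412}\right) = - \frac{511}{412} \approx -1.2403$)
$\left(-51\right) 95 + m = \left(-51\right) 95 - \frac{511}{412} = -4845 - \frac{511}{412} = - \frac{1996651}{412}$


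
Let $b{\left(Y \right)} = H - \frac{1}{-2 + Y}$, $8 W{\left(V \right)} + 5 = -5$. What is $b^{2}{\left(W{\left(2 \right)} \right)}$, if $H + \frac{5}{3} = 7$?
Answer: $\frac{48400}{1521} \approx 31.821$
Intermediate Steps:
$H = \frac{16}{3}$ ($H = - \frac{5}{3} + 7 = \frac{16}{3} \approx 5.3333$)
$W{\left(V \right)} = - \frac{5}{4}$ ($W{\left(V \right)} = - \frac{5}{8} + \frac{1}{8} \left(-5\right) = - \frac{5}{8} - \frac{5}{8} = - \frac{5}{4}$)
$b{\left(Y \right)} = \frac{16}{3} - \frac{1}{-2 + Y}$
$b^{2}{\left(W{\left(2 \right)} \right)} = \left(\frac{-35 + 16 \left(- \frac{5}{4}\right)}{3 \left(-2 - \frac{5}{4}\right)}\right)^{2} = \left(\frac{-35 - 20}{3 \left(- \frac{13}{4}\right)}\right)^{2} = \left(\frac{1}{3} \left(- \frac{4}{13}\right) \left(-55\right)\right)^{2} = \left(\frac{220}{39}\right)^{2} = \frac{48400}{1521}$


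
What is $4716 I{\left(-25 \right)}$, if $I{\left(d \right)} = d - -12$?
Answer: $-61308$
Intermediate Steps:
$I{\left(d \right)} = 12 + d$ ($I{\left(d \right)} = d + 12 = 12 + d$)
$4716 I{\left(-25 \right)} = 4716 \left(12 - 25\right) = 4716 \left(-13\right) = -61308$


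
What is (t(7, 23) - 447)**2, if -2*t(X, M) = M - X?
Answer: 207025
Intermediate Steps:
t(X, M) = X/2 - M/2 (t(X, M) = -(M - X)/2 = X/2 - M/2)
(t(7, 23) - 447)**2 = (((1/2)*7 - 1/2*23) - 447)**2 = ((7/2 - 23/2) - 447)**2 = (-8 - 447)**2 = (-455)**2 = 207025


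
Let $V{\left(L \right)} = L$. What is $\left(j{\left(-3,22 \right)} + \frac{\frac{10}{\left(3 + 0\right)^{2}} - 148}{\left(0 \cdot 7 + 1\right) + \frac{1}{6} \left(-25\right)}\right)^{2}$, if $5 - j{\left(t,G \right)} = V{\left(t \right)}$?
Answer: $\frac{9610000}{3249} \approx 2957.8$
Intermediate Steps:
$j{\left(t,G \right)} = 5 - t$
$\left(j{\left(-3,22 \right)} + \frac{\frac{10}{\left(3 + 0\right)^{2}} - 148}{\left(0 \cdot 7 + 1\right) + \frac{1}{6} \left(-25\right)}\right)^{2} = \left(\left(5 - -3\right) + \frac{\frac{10}{\left(3 + 0\right)^{2}} - 148}{\left(0 \cdot 7 + 1\right) + \frac{1}{6} \left(-25\right)}\right)^{2} = \left(\left(5 + 3\right) + \frac{\frac{10}{3^{2}} - 148}{\left(0 + 1\right) + \frac{1}{6} \left(-25\right)}\right)^{2} = \left(8 + \frac{\frac{10}{9} - 148}{1 - \frac{25}{6}}\right)^{2} = \left(8 + \frac{10 \cdot \frac{1}{9} - 148}{- \frac{19}{6}}\right)^{2} = \left(8 + \left(\frac{10}{9} - 148\right) \left(- \frac{6}{19}\right)\right)^{2} = \left(8 - - \frac{2644}{57}\right)^{2} = \left(8 + \frac{2644}{57}\right)^{2} = \left(\frac{3100}{57}\right)^{2} = \frac{9610000}{3249}$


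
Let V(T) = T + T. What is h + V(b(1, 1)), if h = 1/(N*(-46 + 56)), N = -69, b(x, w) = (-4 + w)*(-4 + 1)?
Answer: 12419/690 ≈ 17.999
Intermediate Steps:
b(x, w) = 12 - 3*w (b(x, w) = (-4 + w)*(-3) = 12 - 3*w)
V(T) = 2*T
h = -1/690 (h = 1/(-69*(-46 + 56)) = 1/(-69*10) = 1/(-690) = -1/690 ≈ -0.0014493)
h + V(b(1, 1)) = -1/690 + 2*(12 - 3*1) = -1/690 + 2*(12 - 3) = -1/690 + 2*9 = -1/690 + 18 = 12419/690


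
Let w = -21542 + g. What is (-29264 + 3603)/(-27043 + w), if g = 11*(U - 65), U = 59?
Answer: 25661/48651 ≈ 0.52745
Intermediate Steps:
g = -66 (g = 11*(59 - 65) = 11*(-6) = -66)
w = -21608 (w = -21542 - 66 = -21608)
(-29264 + 3603)/(-27043 + w) = (-29264 + 3603)/(-27043 - 21608) = -25661/(-48651) = -25661*(-1/48651) = 25661/48651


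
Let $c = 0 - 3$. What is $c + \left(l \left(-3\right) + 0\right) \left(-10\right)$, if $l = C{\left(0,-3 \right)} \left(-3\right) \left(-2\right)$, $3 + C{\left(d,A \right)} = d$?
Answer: $-543$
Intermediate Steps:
$c = -3$
$C{\left(d,A \right)} = -3 + d$
$l = -18$ ($l = \left(-3 + 0\right) \left(-3\right) \left(-2\right) = \left(-3\right) \left(-3\right) \left(-2\right) = 9 \left(-2\right) = -18$)
$c + \left(l \left(-3\right) + 0\right) \left(-10\right) = -3 + \left(\left(-18\right) \left(-3\right) + 0\right) \left(-10\right) = -3 + \left(54 + 0\right) \left(-10\right) = -3 + 54 \left(-10\right) = -3 - 540 = -543$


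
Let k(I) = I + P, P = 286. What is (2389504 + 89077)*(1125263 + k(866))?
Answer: 2791910817115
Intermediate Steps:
k(I) = 286 + I (k(I) = I + 286 = 286 + I)
(2389504 + 89077)*(1125263 + k(866)) = (2389504 + 89077)*(1125263 + (286 + 866)) = 2478581*(1125263 + 1152) = 2478581*1126415 = 2791910817115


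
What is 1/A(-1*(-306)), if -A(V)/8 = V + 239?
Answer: -1/4360 ≈ -0.00022936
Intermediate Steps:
A(V) = -1912 - 8*V (A(V) = -8*(V + 239) = -8*(239 + V) = -1912 - 8*V)
1/A(-1*(-306)) = 1/(-1912 - (-8)*(-306)) = 1/(-1912 - 8*306) = 1/(-1912 - 2448) = 1/(-4360) = -1/4360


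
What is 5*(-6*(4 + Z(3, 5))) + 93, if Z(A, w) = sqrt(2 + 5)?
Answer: -27 - 30*sqrt(7) ≈ -106.37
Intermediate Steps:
Z(A, w) = sqrt(7)
5*(-6*(4 + Z(3, 5))) + 93 = 5*(-6*(4 + sqrt(7))) + 93 = 5*(-24 - 6*sqrt(7)) + 93 = (-120 - 30*sqrt(7)) + 93 = -27 - 30*sqrt(7)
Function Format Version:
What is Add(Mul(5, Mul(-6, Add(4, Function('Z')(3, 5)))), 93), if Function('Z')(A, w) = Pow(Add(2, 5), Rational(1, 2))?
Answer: Add(-27, Mul(-30, Pow(7, Rational(1, 2)))) ≈ -106.37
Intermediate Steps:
Function('Z')(A, w) = Pow(7, Rational(1, 2))
Add(Mul(5, Mul(-6, Add(4, Function('Z')(3, 5)))), 93) = Add(Mul(5, Mul(-6, Add(4, Pow(7, Rational(1, 2))))), 93) = Add(Mul(5, Add(-24, Mul(-6, Pow(7, Rational(1, 2))))), 93) = Add(Add(-120, Mul(-30, Pow(7, Rational(1, 2)))), 93) = Add(-27, Mul(-30, Pow(7, Rational(1, 2))))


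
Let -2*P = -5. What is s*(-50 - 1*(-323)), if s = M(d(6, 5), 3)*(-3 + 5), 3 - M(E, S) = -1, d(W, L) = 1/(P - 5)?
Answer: 2184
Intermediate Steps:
P = 5/2 (P = -1/2*(-5) = 5/2 ≈ 2.5000)
d(W, L) = -2/5 (d(W, L) = 1/(5/2 - 5) = 1/(-5/2) = -2/5)
M(E, S) = 4 (M(E, S) = 3 - 1*(-1) = 3 + 1 = 4)
s = 8 (s = 4*(-3 + 5) = 4*2 = 8)
s*(-50 - 1*(-323)) = 8*(-50 - 1*(-323)) = 8*(-50 + 323) = 8*273 = 2184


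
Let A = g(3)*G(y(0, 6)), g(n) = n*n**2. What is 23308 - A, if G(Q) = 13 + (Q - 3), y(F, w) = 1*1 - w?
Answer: 23173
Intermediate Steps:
y(F, w) = 1 - w
G(Q) = 10 + Q (G(Q) = 13 + (-3 + Q) = 10 + Q)
g(n) = n**3
A = 135 (A = 3**3*(10 + (1 - 1*6)) = 27*(10 + (1 - 6)) = 27*(10 - 5) = 27*5 = 135)
23308 - A = 23308 - 1*135 = 23308 - 135 = 23173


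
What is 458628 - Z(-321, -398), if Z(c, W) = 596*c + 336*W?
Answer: 783672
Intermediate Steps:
Z(c, W) = 336*W + 596*c
458628 - Z(-321, -398) = 458628 - (336*(-398) + 596*(-321)) = 458628 - (-133728 - 191316) = 458628 - 1*(-325044) = 458628 + 325044 = 783672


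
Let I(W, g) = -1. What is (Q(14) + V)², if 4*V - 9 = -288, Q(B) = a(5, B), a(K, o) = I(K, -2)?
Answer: 80089/16 ≈ 5005.6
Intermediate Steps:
a(K, o) = -1
Q(B) = -1
V = -279/4 (V = 9/4 + (¼)*(-288) = 9/4 - 72 = -279/4 ≈ -69.750)
(Q(14) + V)² = (-1 - 279/4)² = (-283/4)² = 80089/16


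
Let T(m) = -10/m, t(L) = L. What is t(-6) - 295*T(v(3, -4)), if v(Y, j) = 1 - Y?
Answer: -1481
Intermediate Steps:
t(-6) - 295*T(v(3, -4)) = -6 - (-2950)/(1 - 1*3) = -6 - (-2950)/(1 - 3) = -6 - (-2950)/(-2) = -6 - (-2950)*(-1)/2 = -6 - 295*5 = -6 - 1475 = -1481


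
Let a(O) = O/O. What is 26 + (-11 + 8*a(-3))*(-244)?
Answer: 758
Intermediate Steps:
a(O) = 1
26 + (-11 + 8*a(-3))*(-244) = 26 + (-11 + 8*1)*(-244) = 26 + (-11 + 8)*(-244) = 26 - 3*(-244) = 26 + 732 = 758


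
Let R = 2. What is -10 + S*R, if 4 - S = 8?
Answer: -18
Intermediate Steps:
S = -4 (S = 4 - 1*8 = 4 - 8 = -4)
-10 + S*R = -10 - 4*2 = -10 - 8 = -18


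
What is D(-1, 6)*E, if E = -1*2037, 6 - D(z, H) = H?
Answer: 0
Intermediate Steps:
D(z, H) = 6 - H
E = -2037
D(-1, 6)*E = (6 - 1*6)*(-2037) = (6 - 6)*(-2037) = 0*(-2037) = 0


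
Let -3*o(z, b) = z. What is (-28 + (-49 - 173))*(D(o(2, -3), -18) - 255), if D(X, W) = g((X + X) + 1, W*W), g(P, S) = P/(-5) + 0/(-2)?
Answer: 191200/3 ≈ 63733.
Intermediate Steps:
o(z, b) = -z/3
g(P, S) = -P/5 (g(P, S) = P*(-1/5) + 0*(-1/2) = -P/5 + 0 = -P/5)
D(X, W) = -1/5 - 2*X/5 (D(X, W) = -((X + X) + 1)/5 = -(2*X + 1)/5 = -(1 + 2*X)/5 = -1/5 - 2*X/5)
(-28 + (-49 - 173))*(D(o(2, -3), -18) - 255) = (-28 + (-49 - 173))*((-1/5 - (-2)*2/15) - 255) = (-28 - 222)*((-1/5 - 2/5*(-2/3)) - 255) = -250*((-1/5 + 4/15) - 255) = -250*(1/15 - 255) = -250*(-3824/15) = 191200/3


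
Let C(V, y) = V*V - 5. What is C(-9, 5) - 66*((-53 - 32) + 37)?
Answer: 3244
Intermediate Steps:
C(V, y) = -5 + V**2 (C(V, y) = V**2 - 5 = -5 + V**2)
C(-9, 5) - 66*((-53 - 32) + 37) = (-5 + (-9)**2) - 66*((-53 - 32) + 37) = (-5 + 81) - 66*(-85 + 37) = 76 - 66*(-48) = 76 + 3168 = 3244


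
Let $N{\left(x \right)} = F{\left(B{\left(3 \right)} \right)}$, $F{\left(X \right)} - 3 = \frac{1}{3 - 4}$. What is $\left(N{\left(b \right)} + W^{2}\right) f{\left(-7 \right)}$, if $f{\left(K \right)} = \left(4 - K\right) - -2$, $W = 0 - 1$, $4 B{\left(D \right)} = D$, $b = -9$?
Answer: $39$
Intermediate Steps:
$B{\left(D \right)} = \frac{D}{4}$
$F{\left(X \right)} = 2$ ($F{\left(X \right)} = 3 + \frac{1}{3 - 4} = 3 + \frac{1}{-1} = 3 - 1 = 2$)
$N{\left(x \right)} = 2$
$W = -1$
$f{\left(K \right)} = 6 - K$ ($f{\left(K \right)} = \left(4 - K\right) + 2 = 6 - K$)
$\left(N{\left(b \right)} + W^{2}\right) f{\left(-7 \right)} = \left(2 + \left(-1\right)^{2}\right) \left(6 - -7\right) = \left(2 + 1\right) \left(6 + 7\right) = 3 \cdot 13 = 39$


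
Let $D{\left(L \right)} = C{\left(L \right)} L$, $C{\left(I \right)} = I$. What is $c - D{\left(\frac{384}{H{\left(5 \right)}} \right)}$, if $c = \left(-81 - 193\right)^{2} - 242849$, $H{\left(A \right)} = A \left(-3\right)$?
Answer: $- \frac{4210709}{25} \approx -1.6843 \cdot 10^{5}$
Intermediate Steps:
$H{\left(A \right)} = - 3 A$
$c = -167773$ ($c = \left(-274\right)^{2} - 242849 = 75076 - 242849 = -167773$)
$D{\left(L \right)} = L^{2}$ ($D{\left(L \right)} = L L = L^{2}$)
$c - D{\left(\frac{384}{H{\left(5 \right)}} \right)} = -167773 - \left(\frac{384}{\left(-3\right) 5}\right)^{2} = -167773 - \left(\frac{384}{-15}\right)^{2} = -167773 - \left(384 \left(- \frac{1}{15}\right)\right)^{2} = -167773 - \left(- \frac{128}{5}\right)^{2} = -167773 - \frac{16384}{25} = - \frac{4210709}{25}$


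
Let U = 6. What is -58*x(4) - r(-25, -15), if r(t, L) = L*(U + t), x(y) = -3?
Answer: -111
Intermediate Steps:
r(t, L) = L*(6 + t)
-58*x(4) - r(-25, -15) = -58*(-3) - (-15)*(6 - 25) = 174 - (-15)*(-19) = 174 - 1*285 = 174 - 285 = -111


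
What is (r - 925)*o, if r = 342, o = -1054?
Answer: 614482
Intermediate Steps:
(r - 925)*o = (342 - 925)*(-1054) = -583*(-1054) = 614482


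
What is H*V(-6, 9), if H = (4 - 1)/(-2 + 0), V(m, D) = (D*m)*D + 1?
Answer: 1455/2 ≈ 727.50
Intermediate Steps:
V(m, D) = 1 + m*D² (V(m, D) = m*D² + 1 = 1 + m*D²)
H = -3/2 (H = 3/(-2) = 3*(-½) = -3/2 ≈ -1.5000)
H*V(-6, 9) = -3*(1 - 6*9²)/2 = -3*(1 - 6*81)/2 = -3*(1 - 486)/2 = -3/2*(-485) = 1455/2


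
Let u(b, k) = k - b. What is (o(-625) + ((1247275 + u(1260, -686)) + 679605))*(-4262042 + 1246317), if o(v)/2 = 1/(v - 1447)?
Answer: -6014054161271675/1036 ≈ -5.8051e+12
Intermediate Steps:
o(v) = 2/(-1447 + v) (o(v) = 2/(v - 1447) = 2/(-1447 + v))
(o(-625) + ((1247275 + u(1260, -686)) + 679605))*(-4262042 + 1246317) = (2/(-1447 - 625) + ((1247275 + (-686 - 1*1260)) + 679605))*(-4262042 + 1246317) = (2/(-2072) + ((1247275 + (-686 - 1260)) + 679605))*(-3015725) = (2*(-1/2072) + ((1247275 - 1946) + 679605))*(-3015725) = (-1/1036 + (1245329 + 679605))*(-3015725) = (-1/1036 + 1924934)*(-3015725) = (1994231623/1036)*(-3015725) = -6014054161271675/1036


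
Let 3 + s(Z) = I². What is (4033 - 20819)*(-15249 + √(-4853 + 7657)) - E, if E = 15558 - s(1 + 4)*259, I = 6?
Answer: 255962703 - 33572*√701 ≈ 2.5507e+8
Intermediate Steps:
s(Z) = 33 (s(Z) = -3 + 6² = -3 + 36 = 33)
E = 7011 (E = 15558 - 33*259 = 15558 - 1*8547 = 15558 - 8547 = 7011)
(4033 - 20819)*(-15249 + √(-4853 + 7657)) - E = (4033 - 20819)*(-15249 + √(-4853 + 7657)) - 1*7011 = -16786*(-15249 + √2804) - 7011 = -16786*(-15249 + 2*√701) - 7011 = (255969714 - 33572*√701) - 7011 = 255962703 - 33572*√701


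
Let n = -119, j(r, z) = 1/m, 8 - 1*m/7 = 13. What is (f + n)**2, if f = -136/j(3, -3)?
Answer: 21538881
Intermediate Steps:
m = -35 (m = 56 - 7*13 = 56 - 91 = -35)
j(r, z) = -1/35 (j(r, z) = 1/(-35) = -1/35)
f = 4760 (f = -136/(-1/35) = -136*(-35) = 4760)
(f + n)**2 = (4760 - 119)**2 = 4641**2 = 21538881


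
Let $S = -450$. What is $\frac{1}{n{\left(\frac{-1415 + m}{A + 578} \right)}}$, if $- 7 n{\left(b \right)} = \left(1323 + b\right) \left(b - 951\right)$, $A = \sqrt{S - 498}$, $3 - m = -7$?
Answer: $\frac{56 \left(- 11966045 i + 125163 \sqrt{237}\right)}{- 120529325823935 i + 1260415878527 \sqrt{237}} \approx 5.5597 \cdot 10^{-6} + 2.0933 \cdot 10^{-10} i$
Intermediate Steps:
$m = 10$ ($m = 3 - -7 = 3 + 7 = 10$)
$A = 2 i \sqrt{237}$ ($A = \sqrt{-450 - 498} = \sqrt{-948} = 2 i \sqrt{237} \approx 30.79 i$)
$n{\left(b \right)} = - \frac{\left(-951 + b\right) \left(1323 + b\right)}{7}$ ($n{\left(b \right)} = - \frac{\left(1323 + b\right) \left(b - 951\right)}{7} = - \frac{\left(1323 + b\right) \left(-951 + b\right)}{7} = - \frac{\left(-951 + b\right) \left(1323 + b\right)}{7}$)
$\frac{1}{n{\left(\frac{-1415 + m}{A + 578} \right)}} = \frac{1}{179739 - \frac{372 \frac{-1415 + 10}{2 i \sqrt{237} + 578}}{7} - \frac{\left(\frac{-1415 + 10}{2 i \sqrt{237} + 578}\right)^{2}}{7}} = \frac{1}{179739 - \frac{372 \left(- \frac{1405}{578 + 2 i \sqrt{237}}\right)}{7} - \frac{\left(- \frac{1405}{578 + 2 i \sqrt{237}}\right)^{2}}{7}} = \frac{1}{179739 + \frac{522660}{7 \left(578 + 2 i \sqrt{237}\right)} - \frac{1974025 \frac{1}{\left(578 + 2 i \sqrt{237}\right)^{2}}}{7}} = \frac{1}{179739 + \frac{522660}{7 \left(578 + 2 i \sqrt{237}\right)} - \frac{1974025}{7 \left(578 + 2 i \sqrt{237}\right)^{2}}} = \frac{1}{179739 - \frac{1974025}{7 \left(578 + 2 i \sqrt{237}\right)^{2}} + \frac{522660}{7 \left(578 + 2 i \sqrt{237}\right)}}$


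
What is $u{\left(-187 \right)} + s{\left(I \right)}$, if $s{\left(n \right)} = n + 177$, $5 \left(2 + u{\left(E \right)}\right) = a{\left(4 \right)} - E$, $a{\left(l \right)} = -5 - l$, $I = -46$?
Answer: $\frac{823}{5} \approx 164.6$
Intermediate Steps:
$u{\left(E \right)} = - \frac{19}{5} - \frac{E}{5}$ ($u{\left(E \right)} = -2 + \frac{\left(-5 - 4\right) - E}{5} = -2 + \frac{-9 - E}{5} = -2 - \left(\frac{9}{5} + \frac{E}{5}\right) = - \frac{19}{5} - \frac{E}{5}$)
$s{\left(n \right)} = 177 + n$
$u{\left(-187 \right)} + s{\left(I \right)} = \left(- \frac{19}{5} - - \frac{187}{5}\right) + \left(177 - 46\right) = \left(- \frac{19}{5} + \frac{187}{5}\right) + 131 = \frac{168}{5} + 131 = \frac{823}{5}$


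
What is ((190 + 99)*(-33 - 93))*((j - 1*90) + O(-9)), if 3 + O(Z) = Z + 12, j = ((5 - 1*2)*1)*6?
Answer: 2621808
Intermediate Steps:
j = 18 (j = ((5 - 2)*1)*6 = (3*1)*6 = 3*6 = 18)
O(Z) = 9 + Z (O(Z) = -3 + (Z + 12) = -3 + (12 + Z) = 9 + Z)
((190 + 99)*(-33 - 93))*((j - 1*90) + O(-9)) = ((190 + 99)*(-33 - 93))*((18 - 1*90) + (9 - 9)) = (289*(-126))*((18 - 90) + 0) = -36414*(-72 + 0) = -36414*(-72) = 2621808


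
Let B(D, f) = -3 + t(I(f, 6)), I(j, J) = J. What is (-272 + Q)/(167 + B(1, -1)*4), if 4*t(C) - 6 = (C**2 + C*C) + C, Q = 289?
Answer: 17/239 ≈ 0.071130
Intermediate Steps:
t(C) = 3/2 + C**2/2 + C/4 (t(C) = 3/2 + ((C**2 + C*C) + C)/4 = 3/2 + ((C**2 + C**2) + C)/4 = 3/2 + (2*C**2 + C)/4 = 3/2 + (C + 2*C**2)/4 = 3/2 + (C**2/2 + C/4) = 3/2 + C**2/2 + C/4)
B(D, f) = 18 (B(D, f) = -3 + (3/2 + (1/2)*6**2 + (1/4)*6) = -3 + (3/2 + (1/2)*36 + 3/2) = -3 + (3/2 + 18 + 3/2) = -3 + 21 = 18)
(-272 + Q)/(167 + B(1, -1)*4) = (-272 + 289)/(167 + 18*4) = 17/(167 + 72) = 17/239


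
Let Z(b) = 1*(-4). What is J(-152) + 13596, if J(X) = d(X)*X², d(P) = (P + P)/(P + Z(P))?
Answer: 2286148/39 ≈ 58619.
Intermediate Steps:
Z(b) = -4
d(P) = 2*P/(-4 + P) (d(P) = (P + P)/(P - 4) = (2*P)/(-4 + P) = 2*P/(-4 + P))
J(X) = 2*X³/(-4 + X) (J(X) = (2*X/(-4 + X))*X² = 2*X³/(-4 + X))
J(-152) + 13596 = 2*(-152)³/(-4 - 152) + 13596 = 2*(-3511808)/(-156) + 13596 = 2*(-3511808)*(-1/156) + 13596 = 1755904/39 + 13596 = 2286148/39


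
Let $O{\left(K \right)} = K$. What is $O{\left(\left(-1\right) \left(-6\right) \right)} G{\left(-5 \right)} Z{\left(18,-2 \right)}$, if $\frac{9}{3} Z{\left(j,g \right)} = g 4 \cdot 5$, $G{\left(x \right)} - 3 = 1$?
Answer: $-320$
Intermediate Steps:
$G{\left(x \right)} = 4$ ($G{\left(x \right)} = 3 + 1 = 4$)
$Z{\left(j,g \right)} = \frac{20 g}{3}$ ($Z{\left(j,g \right)} = \frac{g 4 \cdot 5}{3} = \frac{4 g 5}{3} = \frac{20 g}{3}$)
$O{\left(\left(-1\right) \left(-6\right) \right)} G{\left(-5 \right)} Z{\left(18,-2 \right)} = \left(-1\right) \left(-6\right) 4 \cdot \frac{20}{3} \left(-2\right) = 6 \cdot 4 \left(- \frac{40}{3}\right) = 6 \left(- \frac{160}{3}\right) = -320$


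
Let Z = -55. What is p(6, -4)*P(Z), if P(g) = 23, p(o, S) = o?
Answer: 138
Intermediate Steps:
p(6, -4)*P(Z) = 6*23 = 138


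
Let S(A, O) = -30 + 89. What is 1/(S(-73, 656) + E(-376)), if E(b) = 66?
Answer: 1/125 ≈ 0.0080000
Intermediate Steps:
S(A, O) = 59
1/(S(-73, 656) + E(-376)) = 1/(59 + 66) = 1/125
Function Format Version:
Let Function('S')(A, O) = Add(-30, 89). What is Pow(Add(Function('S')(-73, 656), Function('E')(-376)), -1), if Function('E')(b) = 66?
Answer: Rational(1, 125) ≈ 0.0080000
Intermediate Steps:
Function('S')(A, O) = 59
Pow(Add(Function('S')(-73, 656), Function('E')(-376)), -1) = Pow(Add(59, 66), -1) = Pow(125, -1) = Rational(1, 125)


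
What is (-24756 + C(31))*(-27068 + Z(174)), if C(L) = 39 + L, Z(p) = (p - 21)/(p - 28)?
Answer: 48776758825/73 ≈ 6.6817e+8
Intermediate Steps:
Z(p) = (-21 + p)/(-28 + p)
(-24756 + C(31))*(-27068 + Z(174)) = (-24756 + (39 + 31))*(-27068 + (-21 + 174)/(-28 + 174)) = (-24756 + 70)*(-27068 + 153/146) = -24686*(-27068 + (1/146)*153) = -24686*(-27068 + 153/146) = -24686*(-3951775/146) = 48776758825/73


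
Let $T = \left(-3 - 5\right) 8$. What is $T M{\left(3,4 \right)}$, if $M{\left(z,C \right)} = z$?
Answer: $-192$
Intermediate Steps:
$T = -64$ ($T = \left(-8\right) 8 = -64$)
$T M{\left(3,4 \right)} = \left(-64\right) 3 = -192$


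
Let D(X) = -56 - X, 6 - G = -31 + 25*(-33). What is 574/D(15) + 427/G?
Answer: -464471/61202 ≈ -7.5891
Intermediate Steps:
G = 862 (G = 6 - (-31 + 25*(-33)) = 6 - (-31 - 825) = 6 - 1*(-856) = 6 + 856 = 862)
574/D(15) + 427/G = 574/(-56 - 1*15) + 427/862 = 574/(-56 - 15) + 427*(1/862) = 574/(-71) + 427/862 = 574*(-1/71) + 427/862 = -574/71 + 427/862 = -464471/61202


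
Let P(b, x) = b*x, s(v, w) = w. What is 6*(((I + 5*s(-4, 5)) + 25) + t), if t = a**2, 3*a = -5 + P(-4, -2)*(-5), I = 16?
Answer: 1746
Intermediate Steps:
a = -15 (a = (-5 - 4*(-2)*(-5))/3 = (-5 + 8*(-5))/3 = (-5 - 40)/3 = (1/3)*(-45) = -15)
t = 225 (t = (-15)**2 = 225)
6*(((I + 5*s(-4, 5)) + 25) + t) = 6*(((16 + 5*5) + 25) + 225) = 6*(((16 + 25) + 25) + 225) = 6*((41 + 25) + 225) = 6*(66 + 225) = 6*291 = 1746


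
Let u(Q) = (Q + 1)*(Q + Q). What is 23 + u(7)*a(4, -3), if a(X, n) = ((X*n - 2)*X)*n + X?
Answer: 19287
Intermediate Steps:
a(X, n) = X + X*n*(-2 + X*n) (a(X, n) = ((-2 + X*n)*X)*n + X = (X*(-2 + X*n))*n + X = X*n*(-2 + X*n) + X = X + X*n*(-2 + X*n))
u(Q) = 2*Q*(1 + Q) (u(Q) = (1 + Q)*(2*Q) = 2*Q*(1 + Q))
23 + u(7)*a(4, -3) = 23 + (2*7*(1 + 7))*(4*(1 - 2*(-3) + 4*(-3)²)) = 23 + (2*7*8)*(4*(1 + 6 + 4*9)) = 23 + 112*(4*(1 + 6 + 36)) = 23 + 112*(4*43) = 23 + 112*172 = 23 + 19264 = 19287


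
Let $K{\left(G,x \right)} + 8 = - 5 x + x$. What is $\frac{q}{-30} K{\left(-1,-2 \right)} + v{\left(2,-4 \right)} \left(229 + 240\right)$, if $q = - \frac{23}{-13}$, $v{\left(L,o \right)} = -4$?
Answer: $-1876$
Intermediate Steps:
$K{\left(G,x \right)} = -8 - 4 x$ ($K{\left(G,x \right)} = -8 + \left(- 5 x + x\right) = -8 - 4 x$)
$q = \frac{23}{13}$ ($q = \left(-23\right) \left(- \frac{1}{13}\right) = \frac{23}{13} \approx 1.7692$)
$\frac{q}{-30} K{\left(-1,-2 \right)} + v{\left(2,-4 \right)} \left(229 + 240\right) = \frac{1}{-30} \cdot \frac{23}{13} \left(-8 - -8\right) - 4 \left(229 + 240\right) = \left(- \frac{1}{30}\right) \frac{23}{13} \left(-8 + 8\right) - 1876 = \left(- \frac{23}{390}\right) 0 - 1876 = 0 - 1876 = -1876$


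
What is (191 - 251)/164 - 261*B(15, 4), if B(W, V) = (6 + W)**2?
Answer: -4719156/41 ≈ -1.1510e+5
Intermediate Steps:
(191 - 251)/164 - 261*B(15, 4) = (191 - 251)/164 - 261*(6 + 15)**2 = -60*1/164 - 261*21**2 = -15/41 - 261/(1/441) = -15/41 - 261/1/441 = -15/41 - 261*441 = -15/41 - 115101 = -4719156/41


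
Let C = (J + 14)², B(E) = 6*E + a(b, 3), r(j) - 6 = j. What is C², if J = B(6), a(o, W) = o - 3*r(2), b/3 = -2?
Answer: 160000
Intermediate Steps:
b = -6 (b = 3*(-2) = -6)
r(j) = 6 + j
a(o, W) = -24 + o (a(o, W) = o - 3*(6 + 2) = o - 3*8 = o - 24 = -24 + o)
B(E) = -30 + 6*E (B(E) = 6*E + (-24 - 6) = 6*E - 30 = -30 + 6*E)
J = 6 (J = -30 + 6*6 = -30 + 36 = 6)
C = 400 (C = (6 + 14)² = 20² = 400)
C² = 400² = 160000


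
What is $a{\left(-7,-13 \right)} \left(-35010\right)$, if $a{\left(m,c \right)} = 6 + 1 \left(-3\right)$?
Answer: $-105030$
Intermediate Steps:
$a{\left(m,c \right)} = 3$ ($a{\left(m,c \right)} = 6 - 3 = 3$)
$a{\left(-7,-13 \right)} \left(-35010\right) = 3 \left(-35010\right) = -105030$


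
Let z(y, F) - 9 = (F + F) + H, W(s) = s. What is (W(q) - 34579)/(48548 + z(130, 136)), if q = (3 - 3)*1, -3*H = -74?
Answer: -103737/146561 ≈ -0.70781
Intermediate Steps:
H = 74/3 (H = -1/3*(-74) = 74/3 ≈ 24.667)
q = 0 (q = 0*1 = 0)
z(y, F) = 101/3 + 2*F (z(y, F) = 9 + ((F + F) + 74/3) = 9 + (2*F + 74/3) = 9 + (74/3 + 2*F) = 101/3 + 2*F)
(W(q) - 34579)/(48548 + z(130, 136)) = (0 - 34579)/(48548 + (101/3 + 2*136)) = -34579/(48548 + (101/3 + 272)) = -34579/(48548 + 917/3) = -34579/146561/3 = -34579*3/146561 = -103737/146561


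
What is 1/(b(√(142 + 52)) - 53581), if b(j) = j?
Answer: -53581/2870923367 - √194/2870923367 ≈ -1.8668e-5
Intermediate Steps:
1/(b(√(142 + 52)) - 53581) = 1/(√(142 + 52) - 53581) = 1/(√194 - 53581) = 1/(-53581 + √194)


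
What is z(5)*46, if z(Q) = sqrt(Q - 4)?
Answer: 46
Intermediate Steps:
z(Q) = sqrt(-4 + Q)
z(5)*46 = sqrt(-4 + 5)*46 = sqrt(1)*46 = 1*46 = 46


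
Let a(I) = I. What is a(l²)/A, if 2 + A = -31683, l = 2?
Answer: -4/31685 ≈ -0.00012624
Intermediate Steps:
A = -31685 (A = -2 - 31683 = -31685)
a(l²)/A = 2²/(-31685) = 4*(-1/31685) = -4/31685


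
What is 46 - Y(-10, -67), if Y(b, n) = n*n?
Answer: -4443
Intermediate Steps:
Y(b, n) = n²
46 - Y(-10, -67) = 46 - 1*(-67)² = 46 - 1*4489 = 46 - 4489 = -4443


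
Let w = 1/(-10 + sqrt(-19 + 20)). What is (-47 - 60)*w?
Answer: 107/9 ≈ 11.889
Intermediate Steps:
w = -1/9 (w = 1/(-10 + sqrt(1)) = 1/(-10 + 1) = 1/(-9) = -1/9 ≈ -0.11111)
(-47 - 60)*w = (-47 - 60)*(-1/9) = -107*(-1/9) = 107/9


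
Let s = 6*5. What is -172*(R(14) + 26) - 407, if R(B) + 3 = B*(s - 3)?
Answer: -69379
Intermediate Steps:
s = 30
R(B) = -3 + 27*B (R(B) = -3 + B*(30 - 3) = -3 + B*27 = -3 + 27*B)
-172*(R(14) + 26) - 407 = -172*((-3 + 27*14) + 26) - 407 = -172*((-3 + 378) + 26) - 407 = -172*(375 + 26) - 407 = -172*401 - 407 = -68972 - 407 = -69379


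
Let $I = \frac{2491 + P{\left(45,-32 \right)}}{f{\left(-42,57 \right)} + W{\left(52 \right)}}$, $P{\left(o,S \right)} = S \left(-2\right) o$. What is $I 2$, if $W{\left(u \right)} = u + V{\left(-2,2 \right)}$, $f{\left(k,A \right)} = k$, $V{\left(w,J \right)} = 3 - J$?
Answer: $\frac{10742}{11} \approx 976.54$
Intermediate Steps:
$P{\left(o,S \right)} = - 2 S o$
$W{\left(u \right)} = 1 + u$ ($W{\left(u \right)} = u + \left(3 - 2\right) = u + 1 = 1 + u$)
$I = \frac{5371}{11}$ ($I = \frac{2491 - \left(-64\right) 45}{-42 + \left(1 + 52\right)} = \frac{2491 + 2880}{-42 + 53} = \frac{5371}{11} \approx 488.27$)
$I 2 = \frac{5371}{11} \cdot 2 = \frac{10742}{11}$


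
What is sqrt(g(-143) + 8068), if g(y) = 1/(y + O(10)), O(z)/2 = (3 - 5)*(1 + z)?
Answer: 3*sqrt(31347745)/187 ≈ 89.822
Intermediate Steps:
O(z) = -4 - 4*z (O(z) = 2*((3 - 5)*(1 + z)) = 2*(-2*(1 + z)) = 2*(-2 - 2*z) = -4 - 4*z)
g(y) = 1/(-44 + y) (g(y) = 1/(y + (-4 - 4*10)) = 1/(y + (-4 - 40)) = 1/(y - 44) = 1/(-44 + y))
sqrt(g(-143) + 8068) = sqrt(1/(-44 - 143) + 8068) = sqrt(1/(-187) + 8068) = sqrt(-1/187 + 8068) = sqrt(1508715/187) = 3*sqrt(31347745)/187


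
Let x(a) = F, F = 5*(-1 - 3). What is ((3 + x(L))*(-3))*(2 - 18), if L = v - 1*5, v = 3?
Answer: -816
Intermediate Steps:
L = -2 (L = 3 - 1*5 = 3 - 5 = -2)
F = -20 (F = 5*(-4) = -20)
x(a) = -20
((3 + x(L))*(-3))*(2 - 18) = ((3 - 20)*(-3))*(2 - 18) = -17*(-3)*(-16) = 51*(-16) = -816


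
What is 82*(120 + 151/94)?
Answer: 468671/47 ≈ 9971.7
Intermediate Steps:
82*(120 + 151/94) = 82*(11431/94) = 468671/47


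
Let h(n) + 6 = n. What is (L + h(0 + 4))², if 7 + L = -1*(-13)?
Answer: 16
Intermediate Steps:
h(n) = -6 + n
L = 6 (L = -7 - 1*(-13) = -7 + 13 = 6)
(L + h(0 + 4))² = (6 + (-6 + (0 + 4)))² = (6 + (-6 + 4))² = (6 - 2)² = 4² = 16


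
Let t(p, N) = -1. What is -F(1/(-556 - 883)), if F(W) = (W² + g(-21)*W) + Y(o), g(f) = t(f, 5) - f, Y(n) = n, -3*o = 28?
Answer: 58066525/6212163 ≈ 9.3472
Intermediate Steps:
o = -28/3 (o = -⅓*28 = -28/3 ≈ -9.3333)
g(f) = -1 - f
F(W) = -28/3 + W² + 20*W (F(W) = (W² + (-1 - 1*(-21))*W) - 28/3 = (W² + (-1 + 21)*W) - 28/3 = (W² + 20*W) - 28/3 = -28/3 + W² + 20*W)
-F(1/(-556 - 883)) = -(-28/3 + (1/(-556 - 883))² + 20/(-556 - 883)) = -(-28/3 + (1/(-1439))² + 20/(-1439)) = -(-28/3 + (-1/1439)² + 20*(-1/1439)) = -(-28/3 + 1/2070721 - 20/1439) = -1*(-58066525/6212163) = 58066525/6212163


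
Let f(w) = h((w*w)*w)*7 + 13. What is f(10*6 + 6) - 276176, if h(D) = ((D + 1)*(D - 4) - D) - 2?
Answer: 578569324019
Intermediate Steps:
h(D) = -2 - D + (1 + D)*(-4 + D) (h(D) = ((1 + D)*(-4 + D) - D) - 2 = (-D + (1 + D)*(-4 + D)) - 2 = -2 - D + (1 + D)*(-4 + D))
f(w) = -29 - 28*w**3 + 7*w**6 (f(w) = (-6 + ((w*w)*w)**2 - 4*w*w*w)*7 + 13 = (-6 + (w**2*w)**2 - 4*w**2*w)*7 + 13 = (-6 + (w**3)**2 - 4*w**3)*7 + 13 = (-6 + w**6 - 4*w**3)*7 + 13 = (-42 - 28*w**3 + 7*w**6) + 13 = -29 - 28*w**3 + 7*w**6)
f(10*6 + 6) - 276176 = (-29 - 28*(10*6 + 6)**3 + 7*(10*6 + 6)**6) - 276176 = (-29 - 28*(60 + 6)**3 + 7*(60 + 6)**6) - 276176 = (-29 - 28*66**3 + 7*66**6) - 276176 = (-29 - 28*287496 + 7*82653950016) - 276176 = (-29 - 8049888 + 578577650112) - 276176 = 578569600195 - 276176 = 578569324019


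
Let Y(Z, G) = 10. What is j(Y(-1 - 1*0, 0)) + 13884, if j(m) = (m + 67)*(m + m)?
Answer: 15424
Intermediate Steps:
j(m) = 2*m*(67 + m) (j(m) = (67 + m)*(2*m) = 2*m*(67 + m))
j(Y(-1 - 1*0, 0)) + 13884 = 2*10*(67 + 10) + 13884 = 2*10*77 + 13884 = 1540 + 13884 = 15424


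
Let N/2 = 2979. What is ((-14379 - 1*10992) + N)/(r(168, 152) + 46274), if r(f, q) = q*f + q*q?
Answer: -2157/10546 ≈ -0.20453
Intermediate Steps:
N = 5958 (N = 2*2979 = 5958)
r(f, q) = q² + f*q (r(f, q) = f*q + q² = q² + f*q)
((-14379 - 1*10992) + N)/(r(168, 152) + 46274) = ((-14379 - 1*10992) + 5958)/(152*(168 + 152) + 46274) = ((-14379 - 10992) + 5958)/(152*320 + 46274) = (-25371 + 5958)/(48640 + 46274) = -19413/94914 = -19413*1/94914 = -2157/10546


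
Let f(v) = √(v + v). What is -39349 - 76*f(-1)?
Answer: -39349 - 76*I*√2 ≈ -39349.0 - 107.48*I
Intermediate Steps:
f(v) = √2*√v (f(v) = √(2*v) = √2*√v)
-39349 - 76*f(-1) = -39349 - 76*√2*√(-1) = -39349 - 76*√2*I = -39349 - 76*I*√2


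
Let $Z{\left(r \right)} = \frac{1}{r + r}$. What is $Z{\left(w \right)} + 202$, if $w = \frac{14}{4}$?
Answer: $\frac{1415}{7} \approx 202.14$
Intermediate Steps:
$w = \frac{7}{2}$ ($w = 14 \cdot \frac{1}{4} = \frac{7}{2} \approx 3.5$)
$Z{\left(r \right)} = \frac{1}{2 r}$
$Z{\left(w \right)} + 202 = \frac{1}{2 \cdot \frac{7}{2}} + 202 = \frac{1}{2} \cdot \frac{2}{7} + 202 = \frac{1}{7} + 202 = \frac{1415}{7}$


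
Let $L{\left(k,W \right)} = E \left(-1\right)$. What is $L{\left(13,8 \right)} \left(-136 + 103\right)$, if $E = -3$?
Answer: $-99$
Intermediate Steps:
$L{\left(k,W \right)} = 3$ ($L{\left(k,W \right)} = \left(-3\right) \left(-1\right) = 3$)
$L{\left(13,8 \right)} \left(-136 + 103\right) = 3 \left(-136 + 103\right) = 3 \left(-33\right) = -99$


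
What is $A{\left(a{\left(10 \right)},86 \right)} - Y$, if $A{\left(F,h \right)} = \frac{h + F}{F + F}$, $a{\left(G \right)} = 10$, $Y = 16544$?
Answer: $- \frac{82696}{5} \approx -16539.0$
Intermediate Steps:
$A{\left(F,h \right)} = \frac{F + h}{2 F}$
$A{\left(a{\left(10 \right)},86 \right)} - Y = \frac{10 + 86}{2 \cdot 10} - 16544 = \frac{1}{2} \cdot \frac{1}{10} \cdot 96 - 16544 = \frac{24}{5} - 16544 = - \frac{82696}{5}$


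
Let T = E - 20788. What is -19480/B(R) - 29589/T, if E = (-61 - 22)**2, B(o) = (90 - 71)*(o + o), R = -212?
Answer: 21213396/4665431 ≈ 4.5469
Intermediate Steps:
B(o) = 38*o (B(o) = 19*(2*o) = 38*o)
E = 6889 (E = (-83)**2 = 6889)
T = -13899 (T = 6889 - 20788 = -13899)
-19480/B(R) - 29589/T = -19480/(38*(-212)) - 29589/(-13899) = -19480/(-8056) - 29589*(-1/13899) = -19480*(-1/8056) + 9863/4633 = 2435/1007 + 9863/4633 = 21213396/4665431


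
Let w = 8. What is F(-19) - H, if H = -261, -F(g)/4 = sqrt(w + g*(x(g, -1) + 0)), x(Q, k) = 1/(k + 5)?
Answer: 261 - 2*sqrt(13) ≈ 253.79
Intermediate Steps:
x(Q, k) = 1/(5 + k)
F(g) = -4*sqrt(8 + g/4) (F(g) = -4*sqrt(8 + g*(1/(5 - 1) + 0)) = -4*sqrt(8 + g*(1/4 + 0)) = -4*sqrt(8 + g*(1/4)) = -4*sqrt(8 + g/4))
F(-19) - H = -2*sqrt(32 - 19) - 1*(-261) = -2*sqrt(13) + 261 = 261 - 2*sqrt(13)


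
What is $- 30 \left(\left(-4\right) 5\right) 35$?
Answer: $21000$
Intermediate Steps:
$- 30 \left(\left(-4\right) 5\right) 35 = \left(-30\right) \left(-20\right) 35 = 600 \cdot 35 = 21000$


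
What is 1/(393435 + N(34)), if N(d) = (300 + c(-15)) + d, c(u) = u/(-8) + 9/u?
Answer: 40/15750811 ≈ 2.5396e-6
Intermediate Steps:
c(u) = 9/u - u/8 (c(u) = u*(-1/8) + 9/u = -u/8 + 9/u = 9/u - u/8)
N(d) = 12051/40 + d (N(d) = (300 + (9/(-15) - 1/8*(-15))) + d = (300 + (9*(-1/15) + 15/8)) + d = (300 + (-3/5 + 15/8)) + d = (300 + 51/40) + d = 12051/40 + d)
1/(393435 + N(34)) = 1/(393435 + (12051/40 + 34)) = 1/(393435 + 13411/40) = 1/(15750811/40) = 40/15750811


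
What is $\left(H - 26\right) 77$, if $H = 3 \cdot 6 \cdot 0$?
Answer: $-2002$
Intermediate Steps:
$H = 0$ ($H = 18 \cdot 0 = 0$)
$\left(H - 26\right) 77 = \left(0 - 26\right) 77 = \left(-26\right) 77 = -2002$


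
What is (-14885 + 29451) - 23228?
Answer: -8662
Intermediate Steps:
(-14885 + 29451) - 23228 = 14566 - 23228 = -8662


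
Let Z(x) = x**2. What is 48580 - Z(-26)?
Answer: 47904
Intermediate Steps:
48580 - Z(-26) = 48580 - 1*(-26)**2 = 48580 - 1*676 = 48580 - 676 = 47904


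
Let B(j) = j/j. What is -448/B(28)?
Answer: -448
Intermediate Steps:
B(j) = 1
-448/B(28) = -448/1 = -448*1 = -448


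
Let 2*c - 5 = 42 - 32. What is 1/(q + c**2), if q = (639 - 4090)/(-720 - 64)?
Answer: 112/6793 ≈ 0.016488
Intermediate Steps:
c = 15/2 (c = 5/2 + (42 - 32)/2 = 5/2 + (1/2)*10 = 5/2 + 5 = 15/2 ≈ 7.5000)
q = 493/112 (q = -3451/(-784) = -3451*(-1/784) = 493/112 ≈ 4.4018)
1/(q + c**2) = 1/(493/112 + (15/2)**2) = 1/(493/112 + 225/4) = 1/(6793/112) = 112/6793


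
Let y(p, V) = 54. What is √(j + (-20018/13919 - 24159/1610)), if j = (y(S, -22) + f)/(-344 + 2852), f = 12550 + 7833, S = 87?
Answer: I*√1637651916962073840135/14050812930 ≈ 2.8801*I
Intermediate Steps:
f = 20383
j = 20437/2508 (j = (54 + 20383)/(-344 + 2852) = 20437/2508 ≈ 8.1487)
√(j + (-20018/13919 - 24159/1610)) = √(20437/2508 + (-20018/13919 - 24159/1610)) = √(20437/2508 - 368498101/22409590) = √(-233104223239/28101625860) = I*√1637651916962073840135/14050812930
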